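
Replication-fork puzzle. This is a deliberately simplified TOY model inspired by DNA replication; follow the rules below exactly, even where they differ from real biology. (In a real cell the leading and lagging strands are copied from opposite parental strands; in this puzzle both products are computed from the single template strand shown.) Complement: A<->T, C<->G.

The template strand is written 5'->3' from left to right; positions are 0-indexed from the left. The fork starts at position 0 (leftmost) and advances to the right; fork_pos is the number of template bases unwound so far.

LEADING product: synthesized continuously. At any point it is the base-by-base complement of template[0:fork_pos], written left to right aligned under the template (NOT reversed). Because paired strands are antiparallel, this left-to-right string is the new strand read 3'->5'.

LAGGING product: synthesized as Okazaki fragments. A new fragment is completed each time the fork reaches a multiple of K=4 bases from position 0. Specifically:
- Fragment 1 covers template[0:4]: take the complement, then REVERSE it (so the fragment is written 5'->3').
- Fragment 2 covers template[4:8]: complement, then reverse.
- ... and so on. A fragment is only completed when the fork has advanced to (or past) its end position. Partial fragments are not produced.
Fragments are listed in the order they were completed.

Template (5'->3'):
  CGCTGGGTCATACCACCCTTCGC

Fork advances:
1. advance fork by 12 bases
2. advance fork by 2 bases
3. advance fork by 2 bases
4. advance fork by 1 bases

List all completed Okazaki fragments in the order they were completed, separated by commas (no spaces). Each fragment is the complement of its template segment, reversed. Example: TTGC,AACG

Step 1: advance 12 -> fork_pos = 0 + 12 = 12. Reached multiple(s) of 4: 4, 8, 12 -> fragments 1-3 completed (3 total).
Step 2: advance 2 -> fork_pos = 12 + 2 = 14. Next multiple of 4 is 16 (not reached); still 3 fragment(s).
Step 3: advance 2 -> fork_pos = 14 + 2 = 16. Reached multiple(s) of 4: 16 -> fragment 4 completed (4 total).
Step 4: advance 1 -> fork_pos = 16 + 1 = 17. Next multiple of 4 is 20 (not reached); still 4 fragment(s).
Final fork_pos = 17, so 4 fragment(s) are complete. Build each: template segment -> complement -> reverse.
Fragment 1: template[0:4] = CGCT -> complement GCGA -> reversed AGCG
Fragment 2: template[4:8] = GGGT -> complement CCCA -> reversed ACCC
Fragment 3: template[8:12] = CATA -> complement GTAT -> reversed TATG
Fragment 4: template[12:16] = CCAC -> complement GGTG -> reversed GTGG

Answer: AGCG,ACCC,TATG,GTGG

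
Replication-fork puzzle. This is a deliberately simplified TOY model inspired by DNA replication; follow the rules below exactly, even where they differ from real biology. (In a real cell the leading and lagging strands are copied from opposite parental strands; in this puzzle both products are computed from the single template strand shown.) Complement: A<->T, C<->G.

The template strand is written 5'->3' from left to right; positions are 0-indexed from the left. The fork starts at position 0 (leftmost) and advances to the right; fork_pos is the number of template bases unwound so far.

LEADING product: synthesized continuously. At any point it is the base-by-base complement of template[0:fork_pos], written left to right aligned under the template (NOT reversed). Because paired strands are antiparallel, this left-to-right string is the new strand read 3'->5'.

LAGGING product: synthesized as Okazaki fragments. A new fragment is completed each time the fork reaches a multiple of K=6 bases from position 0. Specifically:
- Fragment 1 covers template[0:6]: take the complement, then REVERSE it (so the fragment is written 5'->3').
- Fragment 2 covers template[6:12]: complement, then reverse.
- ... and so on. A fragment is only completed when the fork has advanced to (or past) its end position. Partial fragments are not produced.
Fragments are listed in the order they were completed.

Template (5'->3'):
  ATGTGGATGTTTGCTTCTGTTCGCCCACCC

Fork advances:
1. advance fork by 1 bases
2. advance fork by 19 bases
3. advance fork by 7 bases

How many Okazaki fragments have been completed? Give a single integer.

Step 1: advance 1 -> fork_pos = 0 + 1 = 1. Next multiple of 6 is 6 (not reached); still 0 fragment(s).
Step 2: advance 19 -> fork_pos = 1 + 19 = 20. Reached multiple(s) of 6: 6, 12, 18 -> fragments 1-3 completed (3 total).
Step 3: advance 7 -> fork_pos = 20 + 7 = 27. Reached multiple(s) of 6: 24 -> fragment 4 completed (4 total).
Check: final fork_pos = 27; the multiples of 6 that are <= 27 are 6..24 -> 27 // 6 = 4 completed fragment(s).

Answer: 4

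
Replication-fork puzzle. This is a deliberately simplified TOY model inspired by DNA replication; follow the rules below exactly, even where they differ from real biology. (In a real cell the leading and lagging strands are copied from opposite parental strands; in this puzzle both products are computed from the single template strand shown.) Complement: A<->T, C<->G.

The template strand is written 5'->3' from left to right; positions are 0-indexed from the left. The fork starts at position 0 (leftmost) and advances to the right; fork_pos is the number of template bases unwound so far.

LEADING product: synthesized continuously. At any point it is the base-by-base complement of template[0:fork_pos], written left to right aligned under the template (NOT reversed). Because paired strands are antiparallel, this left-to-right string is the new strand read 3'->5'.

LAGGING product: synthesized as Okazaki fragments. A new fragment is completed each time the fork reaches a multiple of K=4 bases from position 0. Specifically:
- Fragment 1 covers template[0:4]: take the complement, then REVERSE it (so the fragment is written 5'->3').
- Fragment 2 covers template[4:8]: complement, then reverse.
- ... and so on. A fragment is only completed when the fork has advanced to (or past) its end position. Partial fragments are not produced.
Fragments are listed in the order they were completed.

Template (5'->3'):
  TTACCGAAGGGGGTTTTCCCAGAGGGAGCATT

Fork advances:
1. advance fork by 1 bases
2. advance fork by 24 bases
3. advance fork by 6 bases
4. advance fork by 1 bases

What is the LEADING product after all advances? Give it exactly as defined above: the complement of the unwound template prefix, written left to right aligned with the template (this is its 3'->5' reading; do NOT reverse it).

Answer: AATGGCTTCCCCCAAAAGGGTCTCCCTCGTAA

Derivation:
Step 1: advance 1 -> fork_pos = 0 + 1 = 1.
Step 2: advance 24 -> fork_pos = 1 + 24 = 25.
Step 3: advance 6 -> fork_pos = 25 + 6 = 31.
Step 4: advance 1 -> fork_pos = 31 + 1 = 32.
Unwound prefix: template[0:32] = TTACCGAAGGGGGTTTTCCCAGAGGGAGCATT
Complement it base by base (A<->T, C<->G), keeping left-to-right order:
  [0:5] TTACC -> AATGG
  [5:10] GAAGG -> CTTCC
  [10:15] GGGTT -> CCCAA
  [15:20] TTCCC -> AAGGG
  [20:25] AGAGG -> TCTCC
  [25:30] GAGCA -> CTCGT
  [30:32] TT -> AA
Concatenate: AATGGCTTCCCCCAAAAGGGTCTCCCTCGTAA (length 32; written aligned with the template, i.e. 3'->5').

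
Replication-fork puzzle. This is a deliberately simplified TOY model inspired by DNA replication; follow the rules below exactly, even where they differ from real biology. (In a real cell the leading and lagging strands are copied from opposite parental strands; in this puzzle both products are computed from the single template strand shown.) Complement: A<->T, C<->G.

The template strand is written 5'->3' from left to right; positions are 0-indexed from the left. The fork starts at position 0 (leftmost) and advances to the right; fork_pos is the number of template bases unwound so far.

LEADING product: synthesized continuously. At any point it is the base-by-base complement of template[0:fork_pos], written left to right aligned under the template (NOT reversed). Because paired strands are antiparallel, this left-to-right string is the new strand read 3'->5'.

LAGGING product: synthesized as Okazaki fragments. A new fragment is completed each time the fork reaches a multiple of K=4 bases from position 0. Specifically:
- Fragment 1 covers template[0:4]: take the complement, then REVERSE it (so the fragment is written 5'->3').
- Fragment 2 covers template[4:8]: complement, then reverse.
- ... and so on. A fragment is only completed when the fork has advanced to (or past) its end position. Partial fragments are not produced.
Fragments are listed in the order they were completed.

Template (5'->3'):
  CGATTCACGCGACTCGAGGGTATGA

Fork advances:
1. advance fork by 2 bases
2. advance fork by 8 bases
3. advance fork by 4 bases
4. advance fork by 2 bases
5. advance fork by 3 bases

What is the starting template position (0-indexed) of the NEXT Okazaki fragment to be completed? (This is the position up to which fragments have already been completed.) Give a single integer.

Answer: 16

Derivation:
Step 1: advance 2 -> fork_pos = 0 + 2 = 2. Next multiple of 4 is 4 (not reached); still 0 fragment(s).
Step 2: advance 8 -> fork_pos = 2 + 8 = 10. Reached multiple(s) of 4: 4, 8 -> fragments 1-2 completed (2 total).
Step 3: advance 4 -> fork_pos = 10 + 4 = 14. Reached multiple(s) of 4: 12 -> fragment 3 completed (3 total).
Step 4: advance 2 -> fork_pos = 14 + 2 = 16. Reached multiple(s) of 4: 16 -> fragment 4 completed (4 total).
Step 5: advance 3 -> fork_pos = 16 + 3 = 19. Next multiple of 4 is 20 (not reached); still 4 fragment(s).
4 fragment(s) completed, covering template[0:16] (4 x 4 = 16). The next fragment, fragment 5, covers template[16:20], so it starts at position 16.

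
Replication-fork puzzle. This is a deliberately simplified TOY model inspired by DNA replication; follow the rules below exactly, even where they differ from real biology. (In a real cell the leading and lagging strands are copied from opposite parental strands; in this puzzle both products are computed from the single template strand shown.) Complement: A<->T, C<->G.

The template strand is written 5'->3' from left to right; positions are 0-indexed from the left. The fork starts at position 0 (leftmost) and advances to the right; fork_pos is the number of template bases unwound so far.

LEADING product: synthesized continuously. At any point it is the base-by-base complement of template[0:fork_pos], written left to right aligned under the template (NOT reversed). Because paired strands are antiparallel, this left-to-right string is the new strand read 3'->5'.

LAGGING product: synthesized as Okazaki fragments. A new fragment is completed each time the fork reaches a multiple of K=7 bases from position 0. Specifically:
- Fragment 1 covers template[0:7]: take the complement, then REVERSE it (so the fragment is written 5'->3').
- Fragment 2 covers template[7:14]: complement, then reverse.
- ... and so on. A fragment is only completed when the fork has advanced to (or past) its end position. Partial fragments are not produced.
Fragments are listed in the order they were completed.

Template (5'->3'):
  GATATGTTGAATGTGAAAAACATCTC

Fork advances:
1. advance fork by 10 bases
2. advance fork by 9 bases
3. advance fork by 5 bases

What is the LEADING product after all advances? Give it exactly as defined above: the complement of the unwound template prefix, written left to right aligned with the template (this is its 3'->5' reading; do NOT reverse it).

Answer: CTATACAACTTACACTTTTTGTAG

Derivation:
Step 1: advance 10 -> fork_pos = 0 + 10 = 10.
Step 2: advance 9 -> fork_pos = 10 + 9 = 19.
Step 3: advance 5 -> fork_pos = 19 + 5 = 24.
Unwound prefix: template[0:24] = GATATGTTGAATGTGAAAAACATC
Complement it base by base (A<->T, C<->G), keeping left-to-right order:
  [0:5] GATAT -> CTATA
  [5:10] GTTGA -> CAACT
  [10:15] ATGTG -> TACAC
  [15:20] AAAAA -> TTTTT
  [20:24] CATC -> GTAG
Concatenate: CTATACAACTTACACTTTTTGTAG (length 24; written aligned with the template, i.e. 3'->5').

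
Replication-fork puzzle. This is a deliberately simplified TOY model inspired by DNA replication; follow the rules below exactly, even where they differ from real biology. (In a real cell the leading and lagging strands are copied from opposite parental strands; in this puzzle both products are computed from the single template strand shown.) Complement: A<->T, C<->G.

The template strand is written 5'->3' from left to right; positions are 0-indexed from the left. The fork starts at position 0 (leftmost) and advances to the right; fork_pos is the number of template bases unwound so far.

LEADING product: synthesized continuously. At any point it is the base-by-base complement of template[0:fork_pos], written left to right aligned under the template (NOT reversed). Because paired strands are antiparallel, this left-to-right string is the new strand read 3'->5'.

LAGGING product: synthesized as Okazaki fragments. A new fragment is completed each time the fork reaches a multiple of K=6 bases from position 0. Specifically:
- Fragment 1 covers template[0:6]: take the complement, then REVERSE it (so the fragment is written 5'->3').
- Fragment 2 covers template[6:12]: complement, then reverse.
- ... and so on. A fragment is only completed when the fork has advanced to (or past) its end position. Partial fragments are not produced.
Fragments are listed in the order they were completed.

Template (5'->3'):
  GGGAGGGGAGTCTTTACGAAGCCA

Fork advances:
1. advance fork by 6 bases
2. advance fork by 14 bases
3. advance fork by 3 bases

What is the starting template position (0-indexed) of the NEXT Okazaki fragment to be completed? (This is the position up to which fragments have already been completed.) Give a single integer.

Answer: 18

Derivation:
Step 1: advance 6 -> fork_pos = 0 + 6 = 6. Reached multiple(s) of 6: 6 -> fragment 1 completed (1 total).
Step 2: advance 14 -> fork_pos = 6 + 14 = 20. Reached multiple(s) of 6: 12, 18 -> fragments 2-3 completed (3 total).
Step 3: advance 3 -> fork_pos = 20 + 3 = 23. Next multiple of 6 is 24 (not reached); still 3 fragment(s).
3 fragment(s) completed, covering template[0:18] (3 x 6 = 18). The next fragment, fragment 4, covers template[18:24], so it starts at position 18.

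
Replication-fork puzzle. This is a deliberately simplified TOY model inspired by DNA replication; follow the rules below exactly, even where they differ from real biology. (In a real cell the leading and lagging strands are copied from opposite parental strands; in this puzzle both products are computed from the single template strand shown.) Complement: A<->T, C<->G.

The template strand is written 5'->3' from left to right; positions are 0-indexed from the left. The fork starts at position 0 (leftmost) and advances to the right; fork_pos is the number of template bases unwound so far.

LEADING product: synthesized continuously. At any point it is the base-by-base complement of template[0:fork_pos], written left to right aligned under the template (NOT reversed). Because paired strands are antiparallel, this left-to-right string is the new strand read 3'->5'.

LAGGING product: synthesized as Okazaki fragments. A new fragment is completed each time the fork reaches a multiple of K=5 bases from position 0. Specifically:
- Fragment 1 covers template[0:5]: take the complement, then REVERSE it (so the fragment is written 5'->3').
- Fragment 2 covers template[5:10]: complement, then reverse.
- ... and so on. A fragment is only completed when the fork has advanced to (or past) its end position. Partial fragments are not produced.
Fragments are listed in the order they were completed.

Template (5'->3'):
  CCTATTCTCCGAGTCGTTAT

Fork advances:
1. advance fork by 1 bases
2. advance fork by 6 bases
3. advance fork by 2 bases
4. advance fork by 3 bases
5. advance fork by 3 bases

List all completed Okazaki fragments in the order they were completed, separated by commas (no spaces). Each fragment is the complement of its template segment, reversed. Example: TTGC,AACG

Step 1: advance 1 -> fork_pos = 0 + 1 = 1. Next multiple of 5 is 5 (not reached); still 0 fragment(s).
Step 2: advance 6 -> fork_pos = 1 + 6 = 7. Reached multiple(s) of 5: 5 -> fragment 1 completed (1 total).
Step 3: advance 2 -> fork_pos = 7 + 2 = 9. Next multiple of 5 is 10 (not reached); still 1 fragment(s).
Step 4: advance 3 -> fork_pos = 9 + 3 = 12. Reached multiple(s) of 5: 10 -> fragment 2 completed (2 total).
Step 5: advance 3 -> fork_pos = 12 + 3 = 15. Reached multiple(s) of 5: 15 -> fragment 3 completed (3 total).
Final fork_pos = 15, so 3 fragment(s) are complete. Build each: template segment -> complement -> reverse.
Fragment 1: template[0:5] = CCTAT -> complement GGATA -> reversed ATAGG
Fragment 2: template[5:10] = TCTCC -> complement AGAGG -> reversed GGAGA
Fragment 3: template[10:15] = GAGTC -> complement CTCAG -> reversed GACTC

Answer: ATAGG,GGAGA,GACTC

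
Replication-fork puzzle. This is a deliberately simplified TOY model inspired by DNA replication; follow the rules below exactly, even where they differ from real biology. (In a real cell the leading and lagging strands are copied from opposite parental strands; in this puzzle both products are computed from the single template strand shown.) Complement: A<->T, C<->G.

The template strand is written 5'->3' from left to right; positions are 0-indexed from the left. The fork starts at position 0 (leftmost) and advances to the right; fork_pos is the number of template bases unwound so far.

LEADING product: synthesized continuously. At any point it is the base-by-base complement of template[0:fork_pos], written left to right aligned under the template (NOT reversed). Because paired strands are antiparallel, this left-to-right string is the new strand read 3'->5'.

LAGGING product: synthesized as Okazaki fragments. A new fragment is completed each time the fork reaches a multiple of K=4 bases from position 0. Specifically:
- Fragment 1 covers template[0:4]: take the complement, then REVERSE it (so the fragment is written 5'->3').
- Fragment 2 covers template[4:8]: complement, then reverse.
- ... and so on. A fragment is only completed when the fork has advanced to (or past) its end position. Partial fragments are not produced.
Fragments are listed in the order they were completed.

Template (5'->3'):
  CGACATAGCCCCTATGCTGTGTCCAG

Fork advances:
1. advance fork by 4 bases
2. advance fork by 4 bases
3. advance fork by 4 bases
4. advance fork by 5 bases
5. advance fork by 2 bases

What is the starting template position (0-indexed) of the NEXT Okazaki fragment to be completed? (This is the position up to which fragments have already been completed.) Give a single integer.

Answer: 16

Derivation:
Step 1: advance 4 -> fork_pos = 0 + 4 = 4. Reached multiple(s) of 4: 4 -> fragment 1 completed (1 total).
Step 2: advance 4 -> fork_pos = 4 + 4 = 8. Reached multiple(s) of 4: 8 -> fragment 2 completed (2 total).
Step 3: advance 4 -> fork_pos = 8 + 4 = 12. Reached multiple(s) of 4: 12 -> fragment 3 completed (3 total).
Step 4: advance 5 -> fork_pos = 12 + 5 = 17. Reached multiple(s) of 4: 16 -> fragment 4 completed (4 total).
Step 5: advance 2 -> fork_pos = 17 + 2 = 19. Next multiple of 4 is 20 (not reached); still 4 fragment(s).
4 fragment(s) completed, covering template[0:16] (4 x 4 = 16). The next fragment, fragment 5, covers template[16:20], so it starts at position 16.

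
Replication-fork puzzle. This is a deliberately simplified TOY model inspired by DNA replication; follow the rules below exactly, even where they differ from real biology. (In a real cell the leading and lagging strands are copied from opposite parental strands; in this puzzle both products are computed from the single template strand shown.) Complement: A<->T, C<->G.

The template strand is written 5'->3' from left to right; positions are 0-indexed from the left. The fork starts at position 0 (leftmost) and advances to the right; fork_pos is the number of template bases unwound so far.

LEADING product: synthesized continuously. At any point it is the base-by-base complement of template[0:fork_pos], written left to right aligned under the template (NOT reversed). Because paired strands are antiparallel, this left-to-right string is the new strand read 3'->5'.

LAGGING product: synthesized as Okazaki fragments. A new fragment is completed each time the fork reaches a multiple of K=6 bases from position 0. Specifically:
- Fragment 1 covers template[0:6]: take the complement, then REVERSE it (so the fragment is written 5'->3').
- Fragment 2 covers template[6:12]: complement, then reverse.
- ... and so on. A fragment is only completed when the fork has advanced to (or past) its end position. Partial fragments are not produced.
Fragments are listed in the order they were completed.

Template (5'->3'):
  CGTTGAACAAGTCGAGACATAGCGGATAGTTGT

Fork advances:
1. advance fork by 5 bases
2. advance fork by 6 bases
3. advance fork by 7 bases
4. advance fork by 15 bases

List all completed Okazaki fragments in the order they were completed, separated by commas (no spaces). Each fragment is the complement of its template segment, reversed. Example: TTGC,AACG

Step 1: advance 5 -> fork_pos = 0 + 5 = 5. Next multiple of 6 is 6 (not reached); still 0 fragment(s).
Step 2: advance 6 -> fork_pos = 5 + 6 = 11. Reached multiple(s) of 6: 6 -> fragment 1 completed (1 total).
Step 3: advance 7 -> fork_pos = 11 + 7 = 18. Reached multiple(s) of 6: 12, 18 -> fragments 2-3 completed (3 total).
Step 4: advance 15 -> fork_pos = 18 + 15 = 33. Reached multiple(s) of 6: 24, 30 -> fragments 4-5 completed (5 total).
Final fork_pos = 33, so 5 fragment(s) are complete. Build each: template segment -> complement -> reverse.
Fragment 1: template[0:6] = CGTTGA -> complement GCAACT -> reversed TCAACG
Fragment 2: template[6:12] = ACAAGT -> complement TGTTCA -> reversed ACTTGT
Fragment 3: template[12:18] = CGAGAC -> complement GCTCTG -> reversed GTCTCG
Fragment 4: template[18:24] = ATAGCG -> complement TATCGC -> reversed CGCTAT
Fragment 5: template[24:30] = GATAGT -> complement CTATCA -> reversed ACTATC

Answer: TCAACG,ACTTGT,GTCTCG,CGCTAT,ACTATC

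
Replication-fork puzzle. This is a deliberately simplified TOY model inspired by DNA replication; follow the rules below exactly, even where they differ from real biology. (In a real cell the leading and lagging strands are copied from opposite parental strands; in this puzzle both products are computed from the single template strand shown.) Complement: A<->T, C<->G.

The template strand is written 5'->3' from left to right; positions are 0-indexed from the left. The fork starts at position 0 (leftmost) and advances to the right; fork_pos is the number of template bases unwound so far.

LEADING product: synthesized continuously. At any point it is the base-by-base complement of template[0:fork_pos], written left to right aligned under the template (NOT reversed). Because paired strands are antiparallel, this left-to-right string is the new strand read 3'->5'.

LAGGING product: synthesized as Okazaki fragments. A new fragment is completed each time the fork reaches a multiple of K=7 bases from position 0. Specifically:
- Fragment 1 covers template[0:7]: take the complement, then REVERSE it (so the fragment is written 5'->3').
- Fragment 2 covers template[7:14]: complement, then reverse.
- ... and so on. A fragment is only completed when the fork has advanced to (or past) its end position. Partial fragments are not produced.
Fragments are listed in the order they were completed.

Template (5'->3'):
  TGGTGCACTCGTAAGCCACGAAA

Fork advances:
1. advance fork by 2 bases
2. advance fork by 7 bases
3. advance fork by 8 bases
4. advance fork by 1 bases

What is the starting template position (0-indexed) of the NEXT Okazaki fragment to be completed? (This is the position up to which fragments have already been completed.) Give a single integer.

Answer: 14

Derivation:
Step 1: advance 2 -> fork_pos = 0 + 2 = 2. Next multiple of 7 is 7 (not reached); still 0 fragment(s).
Step 2: advance 7 -> fork_pos = 2 + 7 = 9. Reached multiple(s) of 7: 7 -> fragment 1 completed (1 total).
Step 3: advance 8 -> fork_pos = 9 + 8 = 17. Reached multiple(s) of 7: 14 -> fragment 2 completed (2 total).
Step 4: advance 1 -> fork_pos = 17 + 1 = 18. Next multiple of 7 is 21 (not reached); still 2 fragment(s).
2 fragment(s) completed, covering template[0:14] (2 x 7 = 14). The next fragment, fragment 3, covers template[14:21], so it starts at position 14.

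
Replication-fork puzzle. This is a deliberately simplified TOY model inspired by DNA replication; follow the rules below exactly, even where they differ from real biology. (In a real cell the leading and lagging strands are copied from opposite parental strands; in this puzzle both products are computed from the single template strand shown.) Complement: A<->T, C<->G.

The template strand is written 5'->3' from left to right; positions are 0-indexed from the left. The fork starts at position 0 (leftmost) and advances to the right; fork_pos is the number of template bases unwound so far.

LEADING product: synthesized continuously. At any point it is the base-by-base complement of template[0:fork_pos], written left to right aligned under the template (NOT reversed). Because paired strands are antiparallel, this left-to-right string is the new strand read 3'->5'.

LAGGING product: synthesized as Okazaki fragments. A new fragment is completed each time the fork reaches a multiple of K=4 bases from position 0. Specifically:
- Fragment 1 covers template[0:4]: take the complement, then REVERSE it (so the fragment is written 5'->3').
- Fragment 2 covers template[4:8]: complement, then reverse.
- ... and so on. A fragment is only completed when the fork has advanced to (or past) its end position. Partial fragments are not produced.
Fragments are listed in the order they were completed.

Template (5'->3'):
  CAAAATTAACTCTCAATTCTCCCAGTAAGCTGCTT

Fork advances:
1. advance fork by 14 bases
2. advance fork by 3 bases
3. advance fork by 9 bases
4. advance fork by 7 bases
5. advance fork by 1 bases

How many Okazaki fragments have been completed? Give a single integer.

Answer: 8

Derivation:
Step 1: advance 14 -> fork_pos = 0 + 14 = 14. Reached multiple(s) of 4: 4, 8, 12 -> fragments 1-3 completed (3 total).
Step 2: advance 3 -> fork_pos = 14 + 3 = 17. Reached multiple(s) of 4: 16 -> fragment 4 completed (4 total).
Step 3: advance 9 -> fork_pos = 17 + 9 = 26. Reached multiple(s) of 4: 20, 24 -> fragments 5-6 completed (6 total).
Step 4: advance 7 -> fork_pos = 26 + 7 = 33. Reached multiple(s) of 4: 28, 32 -> fragments 7-8 completed (8 total).
Step 5: advance 1 -> fork_pos = 33 + 1 = 34. Next multiple of 4 is 36 (not reached); still 8 fragment(s).
Check: final fork_pos = 34; the multiples of 4 that are <= 34 are 4..32 -> 34 // 4 = 8 completed fragment(s).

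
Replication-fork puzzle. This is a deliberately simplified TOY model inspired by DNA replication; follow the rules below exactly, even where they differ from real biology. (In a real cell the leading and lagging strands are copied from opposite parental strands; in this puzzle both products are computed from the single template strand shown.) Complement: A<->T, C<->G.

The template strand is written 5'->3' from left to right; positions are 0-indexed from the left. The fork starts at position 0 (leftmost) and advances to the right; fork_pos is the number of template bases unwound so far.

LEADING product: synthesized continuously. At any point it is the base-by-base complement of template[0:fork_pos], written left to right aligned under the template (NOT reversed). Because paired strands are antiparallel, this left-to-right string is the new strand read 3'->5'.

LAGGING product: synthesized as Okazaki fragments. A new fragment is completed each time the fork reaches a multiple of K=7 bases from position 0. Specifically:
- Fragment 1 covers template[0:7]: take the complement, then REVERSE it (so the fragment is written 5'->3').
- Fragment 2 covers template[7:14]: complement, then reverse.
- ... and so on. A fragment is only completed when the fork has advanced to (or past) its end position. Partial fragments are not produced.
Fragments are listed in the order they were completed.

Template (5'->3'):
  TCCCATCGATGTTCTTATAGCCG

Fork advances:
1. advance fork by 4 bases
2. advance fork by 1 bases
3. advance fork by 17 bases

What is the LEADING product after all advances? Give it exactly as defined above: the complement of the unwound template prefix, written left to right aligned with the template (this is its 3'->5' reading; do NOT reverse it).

Answer: AGGGTAGCTACAAGAATATCGG

Derivation:
Step 1: advance 4 -> fork_pos = 0 + 4 = 4.
Step 2: advance 1 -> fork_pos = 4 + 1 = 5.
Step 3: advance 17 -> fork_pos = 5 + 17 = 22.
Unwound prefix: template[0:22] = TCCCATCGATGTTCTTATAGCC
Complement it base by base (A<->T, C<->G), keeping left-to-right order:
  [0:5] TCCCA -> AGGGT
  [5:10] TCGAT -> AGCTA
  [10:15] GTTCT -> CAAGA
  [15:20] TATAG -> ATATC
  [20:22] CC -> GG
Concatenate: AGGGTAGCTACAAGAATATCGG (length 22; written aligned with the template, i.e. 3'->5').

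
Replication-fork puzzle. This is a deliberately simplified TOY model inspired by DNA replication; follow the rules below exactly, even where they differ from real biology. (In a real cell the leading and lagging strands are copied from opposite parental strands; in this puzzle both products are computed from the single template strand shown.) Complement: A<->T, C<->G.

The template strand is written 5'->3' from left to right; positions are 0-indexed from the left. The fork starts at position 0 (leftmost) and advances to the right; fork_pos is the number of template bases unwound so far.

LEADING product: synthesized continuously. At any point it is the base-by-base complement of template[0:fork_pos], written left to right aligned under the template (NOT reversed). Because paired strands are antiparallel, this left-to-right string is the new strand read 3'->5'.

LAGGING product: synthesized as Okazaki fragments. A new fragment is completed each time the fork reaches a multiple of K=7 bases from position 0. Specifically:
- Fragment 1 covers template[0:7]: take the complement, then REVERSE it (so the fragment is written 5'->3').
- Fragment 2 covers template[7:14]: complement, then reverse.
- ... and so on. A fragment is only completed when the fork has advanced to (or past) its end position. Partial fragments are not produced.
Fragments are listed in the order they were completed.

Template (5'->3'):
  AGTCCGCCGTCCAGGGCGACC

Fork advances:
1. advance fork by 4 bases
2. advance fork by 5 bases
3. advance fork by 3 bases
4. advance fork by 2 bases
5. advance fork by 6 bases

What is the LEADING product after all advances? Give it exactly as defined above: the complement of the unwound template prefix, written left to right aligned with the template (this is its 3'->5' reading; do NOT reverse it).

Step 1: advance 4 -> fork_pos = 0 + 4 = 4.
Step 2: advance 5 -> fork_pos = 4 + 5 = 9.
Step 3: advance 3 -> fork_pos = 9 + 3 = 12.
Step 4: advance 2 -> fork_pos = 12 + 2 = 14.
Step 5: advance 6 -> fork_pos = 14 + 6 = 20.
Unwound prefix: template[0:20] = AGTCCGCCGTCCAGGGCGAC
Complement it base by base (A<->T, C<->G), keeping left-to-right order:
  [0:5] AGTCC -> TCAGG
  [5:10] GCCGT -> CGGCA
  [10:15] CCAGG -> GGTCC
  [15:20] GCGAC -> CGCTG
Concatenate: TCAGGCGGCAGGTCCCGCTG (length 20; written aligned with the template, i.e. 3'->5').

Answer: TCAGGCGGCAGGTCCCGCTG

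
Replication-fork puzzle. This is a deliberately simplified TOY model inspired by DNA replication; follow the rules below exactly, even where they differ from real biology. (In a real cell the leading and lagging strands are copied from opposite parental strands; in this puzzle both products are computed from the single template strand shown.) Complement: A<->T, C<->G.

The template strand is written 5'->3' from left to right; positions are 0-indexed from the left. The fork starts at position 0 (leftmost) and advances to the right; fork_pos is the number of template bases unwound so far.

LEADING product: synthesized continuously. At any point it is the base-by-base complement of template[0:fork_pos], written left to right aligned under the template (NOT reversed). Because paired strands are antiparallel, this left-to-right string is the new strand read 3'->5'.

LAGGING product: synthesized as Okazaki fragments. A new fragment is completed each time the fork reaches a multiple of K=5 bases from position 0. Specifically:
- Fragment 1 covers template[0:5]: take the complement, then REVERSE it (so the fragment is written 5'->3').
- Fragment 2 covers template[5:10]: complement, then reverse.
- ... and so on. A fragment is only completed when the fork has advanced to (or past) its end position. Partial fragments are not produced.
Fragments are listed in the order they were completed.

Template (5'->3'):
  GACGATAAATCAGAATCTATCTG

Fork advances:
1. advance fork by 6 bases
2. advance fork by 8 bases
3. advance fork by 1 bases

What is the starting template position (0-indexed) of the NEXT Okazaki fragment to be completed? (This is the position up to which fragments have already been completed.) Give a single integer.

Answer: 15

Derivation:
Step 1: advance 6 -> fork_pos = 0 + 6 = 6. Reached multiple(s) of 5: 5 -> fragment 1 completed (1 total).
Step 2: advance 8 -> fork_pos = 6 + 8 = 14. Reached multiple(s) of 5: 10 -> fragment 2 completed (2 total).
Step 3: advance 1 -> fork_pos = 14 + 1 = 15. Reached multiple(s) of 5: 15 -> fragment 3 completed (3 total).
3 fragment(s) completed, covering template[0:15] (3 x 5 = 15). The next fragment, fragment 4, covers template[15:20], so it starts at position 15.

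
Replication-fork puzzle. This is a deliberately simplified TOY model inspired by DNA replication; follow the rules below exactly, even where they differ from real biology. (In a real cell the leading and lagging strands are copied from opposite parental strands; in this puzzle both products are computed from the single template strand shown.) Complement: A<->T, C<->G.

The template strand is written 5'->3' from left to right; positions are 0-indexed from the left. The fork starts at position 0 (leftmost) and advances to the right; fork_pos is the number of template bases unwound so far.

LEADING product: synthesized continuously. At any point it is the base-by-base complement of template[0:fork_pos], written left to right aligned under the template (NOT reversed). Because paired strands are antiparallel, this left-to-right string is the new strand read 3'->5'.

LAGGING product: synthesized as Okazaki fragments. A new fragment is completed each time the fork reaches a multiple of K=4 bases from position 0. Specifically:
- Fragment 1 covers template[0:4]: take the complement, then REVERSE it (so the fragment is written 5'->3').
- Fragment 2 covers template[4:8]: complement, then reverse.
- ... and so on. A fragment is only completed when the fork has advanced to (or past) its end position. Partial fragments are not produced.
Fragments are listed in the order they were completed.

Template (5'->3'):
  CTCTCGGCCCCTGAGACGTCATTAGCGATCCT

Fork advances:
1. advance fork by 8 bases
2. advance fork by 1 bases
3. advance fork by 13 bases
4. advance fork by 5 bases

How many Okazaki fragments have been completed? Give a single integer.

Answer: 6

Derivation:
Step 1: advance 8 -> fork_pos = 0 + 8 = 8. Reached multiple(s) of 4: 4, 8 -> fragments 1-2 completed (2 total).
Step 2: advance 1 -> fork_pos = 8 + 1 = 9. Next multiple of 4 is 12 (not reached); still 2 fragment(s).
Step 3: advance 13 -> fork_pos = 9 + 13 = 22. Reached multiple(s) of 4: 12, 16, 20 -> fragments 3-5 completed (5 total).
Step 4: advance 5 -> fork_pos = 22 + 5 = 27. Reached multiple(s) of 4: 24 -> fragment 6 completed (6 total).
Check: final fork_pos = 27; the multiples of 4 that are <= 27 are 4..24 -> 27 // 4 = 6 completed fragment(s).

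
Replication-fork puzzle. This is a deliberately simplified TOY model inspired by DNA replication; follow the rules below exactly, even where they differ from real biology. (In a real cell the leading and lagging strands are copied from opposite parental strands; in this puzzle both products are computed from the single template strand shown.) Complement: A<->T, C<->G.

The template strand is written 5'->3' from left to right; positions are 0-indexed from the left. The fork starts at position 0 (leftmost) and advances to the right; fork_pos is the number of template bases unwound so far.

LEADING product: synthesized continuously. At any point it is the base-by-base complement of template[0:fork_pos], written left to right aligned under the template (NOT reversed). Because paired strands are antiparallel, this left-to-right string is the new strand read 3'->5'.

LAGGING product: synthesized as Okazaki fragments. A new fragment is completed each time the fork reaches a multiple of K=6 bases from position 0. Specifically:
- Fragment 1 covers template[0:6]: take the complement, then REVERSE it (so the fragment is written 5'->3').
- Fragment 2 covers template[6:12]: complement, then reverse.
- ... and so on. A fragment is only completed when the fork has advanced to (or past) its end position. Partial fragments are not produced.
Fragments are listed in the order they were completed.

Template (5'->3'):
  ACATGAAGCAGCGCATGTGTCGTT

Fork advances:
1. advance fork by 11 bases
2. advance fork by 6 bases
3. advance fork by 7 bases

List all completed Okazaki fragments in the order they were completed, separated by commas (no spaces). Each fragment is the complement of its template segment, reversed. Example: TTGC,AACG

Answer: TCATGT,GCTGCT,ACATGC,AACGAC

Derivation:
Step 1: advance 11 -> fork_pos = 0 + 11 = 11. Reached multiple(s) of 6: 6 -> fragment 1 completed (1 total).
Step 2: advance 6 -> fork_pos = 11 + 6 = 17. Reached multiple(s) of 6: 12 -> fragment 2 completed (2 total).
Step 3: advance 7 -> fork_pos = 17 + 7 = 24. Reached multiple(s) of 6: 18, 24 -> fragments 3-4 completed (4 total).
Final fork_pos = 24, so 4 fragment(s) are complete. Build each: template segment -> complement -> reverse.
Fragment 1: template[0:6] = ACATGA -> complement TGTACT -> reversed TCATGT
Fragment 2: template[6:12] = AGCAGC -> complement TCGTCG -> reversed GCTGCT
Fragment 3: template[12:18] = GCATGT -> complement CGTACA -> reversed ACATGC
Fragment 4: template[18:24] = GTCGTT -> complement CAGCAA -> reversed AACGAC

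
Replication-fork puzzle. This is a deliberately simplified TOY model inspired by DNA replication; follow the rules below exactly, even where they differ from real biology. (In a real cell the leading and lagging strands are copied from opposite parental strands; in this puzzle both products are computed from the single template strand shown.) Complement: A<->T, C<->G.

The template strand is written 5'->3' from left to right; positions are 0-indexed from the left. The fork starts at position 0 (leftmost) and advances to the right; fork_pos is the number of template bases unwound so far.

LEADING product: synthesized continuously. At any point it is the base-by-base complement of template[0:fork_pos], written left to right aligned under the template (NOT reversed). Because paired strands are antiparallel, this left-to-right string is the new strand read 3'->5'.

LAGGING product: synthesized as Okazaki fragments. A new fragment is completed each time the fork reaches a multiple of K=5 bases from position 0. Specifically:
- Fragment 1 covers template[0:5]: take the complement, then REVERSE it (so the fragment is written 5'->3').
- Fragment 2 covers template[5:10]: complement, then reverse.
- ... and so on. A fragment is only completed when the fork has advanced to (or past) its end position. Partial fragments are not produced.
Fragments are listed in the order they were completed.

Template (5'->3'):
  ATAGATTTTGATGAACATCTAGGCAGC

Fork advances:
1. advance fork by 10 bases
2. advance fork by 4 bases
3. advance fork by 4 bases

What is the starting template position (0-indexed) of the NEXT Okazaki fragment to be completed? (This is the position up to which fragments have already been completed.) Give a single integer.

Step 1: advance 10 -> fork_pos = 0 + 10 = 10. Reached multiple(s) of 5: 5, 10 -> fragments 1-2 completed (2 total).
Step 2: advance 4 -> fork_pos = 10 + 4 = 14. Next multiple of 5 is 15 (not reached); still 2 fragment(s).
Step 3: advance 4 -> fork_pos = 14 + 4 = 18. Reached multiple(s) of 5: 15 -> fragment 3 completed (3 total).
3 fragment(s) completed, covering template[0:15] (3 x 5 = 15). The next fragment, fragment 4, covers template[15:20], so it starts at position 15.

Answer: 15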